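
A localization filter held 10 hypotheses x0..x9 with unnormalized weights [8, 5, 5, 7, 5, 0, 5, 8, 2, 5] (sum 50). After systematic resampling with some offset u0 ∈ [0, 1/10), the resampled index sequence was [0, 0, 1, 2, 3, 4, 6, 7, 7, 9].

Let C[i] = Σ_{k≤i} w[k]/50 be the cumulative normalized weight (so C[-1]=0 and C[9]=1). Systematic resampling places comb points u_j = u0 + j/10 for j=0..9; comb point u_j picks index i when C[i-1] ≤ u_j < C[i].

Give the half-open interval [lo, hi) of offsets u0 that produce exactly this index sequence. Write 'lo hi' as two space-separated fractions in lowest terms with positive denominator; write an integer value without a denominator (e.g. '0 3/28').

0 3/50

C = [4/25, 13/50, 9/25, 1/2, 3/5, 3/5, 7/10, 43/50, 9/10, 1]
j=0 picked index 0: u0 ∈ [0, 4/25)
j=1 picked index 0: u0 ∈ [-1/10, 3/50)
j=2 picked index 1: u0 ∈ [-1/25, 3/50)
j=3 picked index 2: u0 ∈ [-1/25, 3/50)
j=4 picked index 3: u0 ∈ [-1/25, 1/10)
j=5 picked index 4: u0 ∈ [0, 1/10)
j=6 picked index 6: u0 ∈ [0, 1/10)
j=7 picked index 7: u0 ∈ [0, 4/25)
j=8 picked index 7: u0 ∈ [-1/10, 3/50)
j=9 picked index 9: u0 ∈ [0, 1/10)
intersection: [0, 3/50)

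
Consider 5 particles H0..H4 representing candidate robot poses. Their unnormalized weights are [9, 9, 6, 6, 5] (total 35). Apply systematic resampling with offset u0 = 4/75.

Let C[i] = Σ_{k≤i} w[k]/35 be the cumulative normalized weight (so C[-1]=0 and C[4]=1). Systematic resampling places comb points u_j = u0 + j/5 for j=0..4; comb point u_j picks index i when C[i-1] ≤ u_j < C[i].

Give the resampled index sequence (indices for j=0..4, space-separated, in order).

C = [9/35, 18/35, 24/35, 6/7, 1]
j=0: u_0=4/75 ∈ [0, 9/35) → index 0
j=1: u_1=19/75 ∈ [0, 9/35) → index 0
j=2: u_2=34/75 ∈ [9/35, 18/35) → index 1
j=3: u_3=49/75 ∈ [18/35, 24/35) → index 2
j=4: u_4=64/75 ∈ [24/35, 6/7) → index 3

0 0 1 2 3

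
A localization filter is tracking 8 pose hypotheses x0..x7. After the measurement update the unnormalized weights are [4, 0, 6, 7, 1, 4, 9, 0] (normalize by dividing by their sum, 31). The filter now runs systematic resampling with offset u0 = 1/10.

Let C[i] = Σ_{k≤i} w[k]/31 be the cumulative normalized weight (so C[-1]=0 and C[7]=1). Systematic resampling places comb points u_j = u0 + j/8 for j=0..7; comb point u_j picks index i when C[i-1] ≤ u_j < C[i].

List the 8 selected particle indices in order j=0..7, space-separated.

0 2 3 3 5 6 6 6

C = [4/31, 4/31, 10/31, 17/31, 18/31, 22/31, 1, 1]
j=0: u_0=1/10 ∈ [0, 4/31) → index 0
j=1: u_1=9/40 ∈ [4/31, 10/31) → index 2
j=2: u_2=7/20 ∈ [10/31, 17/31) → index 3
j=3: u_3=19/40 ∈ [10/31, 17/31) → index 3
j=4: u_4=3/5 ∈ [18/31, 22/31) → index 5
j=5: u_5=29/40 ∈ [22/31, 1) → index 6
j=6: u_6=17/20 ∈ [22/31, 1) → index 6
j=7: u_7=39/40 ∈ [22/31, 1) → index 6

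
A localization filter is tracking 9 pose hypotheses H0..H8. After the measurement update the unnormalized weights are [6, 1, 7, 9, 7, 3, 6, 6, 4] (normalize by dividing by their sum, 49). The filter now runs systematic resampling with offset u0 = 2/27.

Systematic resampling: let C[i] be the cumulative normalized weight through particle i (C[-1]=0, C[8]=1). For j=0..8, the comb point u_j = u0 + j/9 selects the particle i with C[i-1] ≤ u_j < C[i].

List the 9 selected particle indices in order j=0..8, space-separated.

0 2 3 3 4 5 6 7 8

C = [6/49, 1/7, 2/7, 23/49, 30/49, 33/49, 39/49, 45/49, 1]
j=0: u_0=2/27 ∈ [0, 6/49) → index 0
j=1: u_1=5/27 ∈ [1/7, 2/7) → index 2
j=2: u_2=8/27 ∈ [2/7, 23/49) → index 3
j=3: u_3=11/27 ∈ [2/7, 23/49) → index 3
j=4: u_4=14/27 ∈ [23/49, 30/49) → index 4
j=5: u_5=17/27 ∈ [30/49, 33/49) → index 5
j=6: u_6=20/27 ∈ [33/49, 39/49) → index 6
j=7: u_7=23/27 ∈ [39/49, 45/49) → index 7
j=8: u_8=26/27 ∈ [45/49, 1) → index 8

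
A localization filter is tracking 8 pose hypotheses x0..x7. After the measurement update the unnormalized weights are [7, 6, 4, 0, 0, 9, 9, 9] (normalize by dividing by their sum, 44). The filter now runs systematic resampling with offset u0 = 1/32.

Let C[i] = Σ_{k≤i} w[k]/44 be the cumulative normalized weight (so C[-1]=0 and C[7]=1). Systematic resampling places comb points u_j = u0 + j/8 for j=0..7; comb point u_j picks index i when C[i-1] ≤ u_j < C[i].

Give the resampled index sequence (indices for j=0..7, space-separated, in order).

C = [7/44, 13/44, 17/44, 17/44, 17/44, 13/22, 35/44, 1]
j=0: u_0=1/32 ∈ [0, 7/44) → index 0
j=1: u_1=5/32 ∈ [0, 7/44) → index 0
j=2: u_2=9/32 ∈ [7/44, 13/44) → index 1
j=3: u_3=13/32 ∈ [17/44, 13/22) → index 5
j=4: u_4=17/32 ∈ [17/44, 13/22) → index 5
j=5: u_5=21/32 ∈ [13/22, 35/44) → index 6
j=6: u_6=25/32 ∈ [13/22, 35/44) → index 6
j=7: u_7=29/32 ∈ [35/44, 1) → index 7

0 0 1 5 5 6 6 7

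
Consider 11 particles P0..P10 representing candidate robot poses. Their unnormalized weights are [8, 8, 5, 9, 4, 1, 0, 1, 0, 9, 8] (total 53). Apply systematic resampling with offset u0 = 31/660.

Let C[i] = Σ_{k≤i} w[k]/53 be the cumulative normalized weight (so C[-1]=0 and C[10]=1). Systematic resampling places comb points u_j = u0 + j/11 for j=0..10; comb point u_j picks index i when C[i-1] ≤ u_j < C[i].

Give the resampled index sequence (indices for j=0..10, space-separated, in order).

0 0 1 2 3 3 4 9 9 10 10

C = [8/53, 16/53, 21/53, 30/53, 34/53, 35/53, 35/53, 36/53, 36/53, 45/53, 1]
j=0: u_0=31/660 ∈ [0, 8/53) → index 0
j=1: u_1=91/660 ∈ [0, 8/53) → index 0
j=2: u_2=151/660 ∈ [8/53, 16/53) → index 1
j=3: u_3=211/660 ∈ [16/53, 21/53) → index 2
j=4: u_4=271/660 ∈ [21/53, 30/53) → index 3
j=5: u_5=331/660 ∈ [21/53, 30/53) → index 3
j=6: u_6=391/660 ∈ [30/53, 34/53) → index 4
j=7: u_7=41/60 ∈ [36/53, 45/53) → index 9
j=8: u_8=511/660 ∈ [36/53, 45/53) → index 9
j=9: u_9=571/660 ∈ [45/53, 1) → index 10
j=10: u_10=631/660 ∈ [45/53, 1) → index 10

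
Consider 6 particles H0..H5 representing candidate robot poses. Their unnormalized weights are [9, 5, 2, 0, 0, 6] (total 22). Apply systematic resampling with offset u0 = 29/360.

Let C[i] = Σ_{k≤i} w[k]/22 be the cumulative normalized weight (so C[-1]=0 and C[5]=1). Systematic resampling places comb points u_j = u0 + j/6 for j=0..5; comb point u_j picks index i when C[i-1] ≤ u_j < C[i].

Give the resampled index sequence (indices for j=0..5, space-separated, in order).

C = [9/22, 7/11, 8/11, 8/11, 8/11, 1]
j=0: u_0=29/360 ∈ [0, 9/22) → index 0
j=1: u_1=89/360 ∈ [0, 9/22) → index 0
j=2: u_2=149/360 ∈ [9/22, 7/11) → index 1
j=3: u_3=209/360 ∈ [9/22, 7/11) → index 1
j=4: u_4=269/360 ∈ [8/11, 1) → index 5
j=5: u_5=329/360 ∈ [8/11, 1) → index 5

0 0 1 1 5 5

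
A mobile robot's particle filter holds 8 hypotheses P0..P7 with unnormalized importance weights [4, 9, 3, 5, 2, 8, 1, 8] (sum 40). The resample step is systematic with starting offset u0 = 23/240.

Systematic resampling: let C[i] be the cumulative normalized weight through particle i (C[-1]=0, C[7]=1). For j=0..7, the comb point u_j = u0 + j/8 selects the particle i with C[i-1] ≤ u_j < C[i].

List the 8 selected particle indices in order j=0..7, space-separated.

0 1 2 3 5 5 7 7

C = [1/10, 13/40, 2/5, 21/40, 23/40, 31/40, 4/5, 1]
j=0: u_0=23/240 ∈ [0, 1/10) → index 0
j=1: u_1=53/240 ∈ [1/10, 13/40) → index 1
j=2: u_2=83/240 ∈ [13/40, 2/5) → index 2
j=3: u_3=113/240 ∈ [2/5, 21/40) → index 3
j=4: u_4=143/240 ∈ [23/40, 31/40) → index 5
j=5: u_5=173/240 ∈ [23/40, 31/40) → index 5
j=6: u_6=203/240 ∈ [4/5, 1) → index 7
j=7: u_7=233/240 ∈ [4/5, 1) → index 7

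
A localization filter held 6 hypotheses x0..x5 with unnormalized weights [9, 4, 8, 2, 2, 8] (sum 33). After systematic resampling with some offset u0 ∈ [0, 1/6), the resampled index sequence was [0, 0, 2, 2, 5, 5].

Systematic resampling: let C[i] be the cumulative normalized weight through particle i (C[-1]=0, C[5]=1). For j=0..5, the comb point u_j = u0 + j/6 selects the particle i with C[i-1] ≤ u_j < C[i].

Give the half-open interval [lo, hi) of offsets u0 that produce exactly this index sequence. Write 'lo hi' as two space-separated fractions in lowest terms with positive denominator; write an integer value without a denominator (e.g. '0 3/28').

1/11 7/66

C = [3/11, 13/33, 7/11, 23/33, 25/33, 1]
j=0 picked index 0: u0 ∈ [0, 3/11)
j=1 picked index 0: u0 ∈ [-1/6, 7/66)
j=2 picked index 2: u0 ∈ [2/33, 10/33)
j=3 picked index 2: u0 ∈ [-7/66, 3/22)
j=4 picked index 5: u0 ∈ [1/11, 1/3)
j=5 picked index 5: u0 ∈ [-5/66, 1/6)
intersection: [1/11, 7/66)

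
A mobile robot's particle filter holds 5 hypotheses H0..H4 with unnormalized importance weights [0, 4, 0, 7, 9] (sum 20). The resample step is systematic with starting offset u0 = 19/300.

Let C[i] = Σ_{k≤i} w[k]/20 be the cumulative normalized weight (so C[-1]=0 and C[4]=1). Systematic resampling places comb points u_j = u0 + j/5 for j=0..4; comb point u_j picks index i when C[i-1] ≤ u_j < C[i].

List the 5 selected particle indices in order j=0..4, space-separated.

1 3 3 4 4

C = [0, 1/5, 1/5, 11/20, 1]
j=0: u_0=19/300 ∈ [0, 1/5) → index 1
j=1: u_1=79/300 ∈ [1/5, 11/20) → index 3
j=2: u_2=139/300 ∈ [1/5, 11/20) → index 3
j=3: u_3=199/300 ∈ [11/20, 1) → index 4
j=4: u_4=259/300 ∈ [11/20, 1) → index 4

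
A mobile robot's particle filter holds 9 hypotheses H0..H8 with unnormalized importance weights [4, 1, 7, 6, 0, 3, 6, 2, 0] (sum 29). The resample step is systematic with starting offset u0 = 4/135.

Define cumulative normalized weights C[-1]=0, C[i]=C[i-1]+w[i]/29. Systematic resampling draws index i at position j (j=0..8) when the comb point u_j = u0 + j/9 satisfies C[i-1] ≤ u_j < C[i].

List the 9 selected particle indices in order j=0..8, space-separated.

0 1 2 2 3 3 5 6 6

C = [4/29, 5/29, 12/29, 18/29, 18/29, 21/29, 27/29, 1, 1]
j=0: u_0=4/135 ∈ [0, 4/29) → index 0
j=1: u_1=19/135 ∈ [4/29, 5/29) → index 1
j=2: u_2=34/135 ∈ [5/29, 12/29) → index 2
j=3: u_3=49/135 ∈ [5/29, 12/29) → index 2
j=4: u_4=64/135 ∈ [12/29, 18/29) → index 3
j=5: u_5=79/135 ∈ [12/29, 18/29) → index 3
j=6: u_6=94/135 ∈ [18/29, 21/29) → index 5
j=7: u_7=109/135 ∈ [21/29, 27/29) → index 6
j=8: u_8=124/135 ∈ [21/29, 27/29) → index 6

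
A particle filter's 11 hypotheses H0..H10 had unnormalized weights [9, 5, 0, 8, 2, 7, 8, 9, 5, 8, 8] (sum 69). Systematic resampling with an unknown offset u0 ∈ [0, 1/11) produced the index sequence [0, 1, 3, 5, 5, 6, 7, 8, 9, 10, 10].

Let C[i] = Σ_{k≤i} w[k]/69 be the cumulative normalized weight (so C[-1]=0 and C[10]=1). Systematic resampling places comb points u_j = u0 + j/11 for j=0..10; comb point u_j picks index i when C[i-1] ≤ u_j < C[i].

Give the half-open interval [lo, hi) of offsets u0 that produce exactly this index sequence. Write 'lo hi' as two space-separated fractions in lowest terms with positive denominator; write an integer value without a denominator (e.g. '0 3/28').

C = [3/23, 14/69, 14/69, 22/69, 8/23, 31/69, 13/23, 16/23, 53/69, 61/69, 1]
j=0 picked index 0: u0 ∈ [0, 3/23)
j=1 picked index 1: u0 ∈ [10/253, 85/759)
j=2 picked index 3: u0 ∈ [16/759, 104/759)
j=3 picked index 5: u0 ∈ [19/253, 134/759)
j=4 picked index 5: u0 ∈ [-4/253, 65/759)
j=5 picked index 6: u0 ∈ [-4/759, 28/253)
j=6 picked index 7: u0 ∈ [5/253, 38/253)
j=7 picked index 8: u0 ∈ [15/253, 100/759)
j=8 picked index 9: u0 ∈ [31/759, 119/759)
j=9 picked index 10: u0 ∈ [50/759, 2/11)
j=10 picked index 10: u0 ∈ [-19/759, 1/11)
intersection: [19/253, 65/759)

19/253 65/759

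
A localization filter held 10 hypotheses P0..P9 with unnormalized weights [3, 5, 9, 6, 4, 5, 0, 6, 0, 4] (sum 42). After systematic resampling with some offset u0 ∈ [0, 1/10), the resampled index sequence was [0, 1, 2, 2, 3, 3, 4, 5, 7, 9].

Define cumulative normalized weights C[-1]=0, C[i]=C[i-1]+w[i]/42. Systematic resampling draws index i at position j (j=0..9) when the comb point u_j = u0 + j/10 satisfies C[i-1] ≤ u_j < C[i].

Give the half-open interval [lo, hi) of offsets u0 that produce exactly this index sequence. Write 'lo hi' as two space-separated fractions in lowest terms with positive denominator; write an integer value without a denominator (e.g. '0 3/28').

C = [1/14, 4/21, 17/42, 23/42, 9/14, 16/21, 16/21, 19/21, 19/21, 1]
j=0 picked index 0: u0 ∈ [0, 1/14)
j=1 picked index 1: u0 ∈ [-1/35, 19/210)
j=2 picked index 2: u0 ∈ [-1/105, 43/210)
j=3 picked index 2: u0 ∈ [-23/210, 11/105)
j=4 picked index 3: u0 ∈ [1/210, 31/210)
j=5 picked index 3: u0 ∈ [-2/21, 1/21)
j=6 picked index 4: u0 ∈ [-11/210, 3/70)
j=7 picked index 5: u0 ∈ [-2/35, 13/210)
j=8 picked index 7: u0 ∈ [-4/105, 11/105)
j=9 picked index 9: u0 ∈ [1/210, 1/10)
intersection: [1/210, 3/70)

1/210 3/70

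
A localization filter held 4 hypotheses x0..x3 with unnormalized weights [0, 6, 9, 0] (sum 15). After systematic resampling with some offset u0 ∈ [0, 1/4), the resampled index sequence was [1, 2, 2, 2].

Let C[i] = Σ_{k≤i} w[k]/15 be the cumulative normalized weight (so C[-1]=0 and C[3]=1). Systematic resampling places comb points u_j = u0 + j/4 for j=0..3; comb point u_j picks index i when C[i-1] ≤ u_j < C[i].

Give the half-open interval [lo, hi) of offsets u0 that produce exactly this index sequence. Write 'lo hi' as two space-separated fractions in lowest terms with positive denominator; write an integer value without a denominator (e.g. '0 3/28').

C = [0, 2/5, 1, 1]
j=0 picked index 1: u0 ∈ [0, 2/5)
j=1 picked index 2: u0 ∈ [3/20, 3/4)
j=2 picked index 2: u0 ∈ [-1/10, 1/2)
j=3 picked index 2: u0 ∈ [-7/20, 1/4)
intersection: [3/20, 1/4)

3/20 1/4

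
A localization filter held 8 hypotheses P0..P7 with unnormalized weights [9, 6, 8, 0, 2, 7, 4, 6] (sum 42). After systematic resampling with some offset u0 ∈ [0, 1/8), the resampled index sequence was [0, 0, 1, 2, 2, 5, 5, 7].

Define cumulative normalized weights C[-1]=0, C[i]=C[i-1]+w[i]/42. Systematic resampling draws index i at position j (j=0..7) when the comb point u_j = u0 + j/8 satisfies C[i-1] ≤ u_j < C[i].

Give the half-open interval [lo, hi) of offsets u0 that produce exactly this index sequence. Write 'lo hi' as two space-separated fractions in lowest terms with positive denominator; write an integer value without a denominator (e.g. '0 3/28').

0 1/84

C = [3/14, 5/14, 23/42, 23/42, 25/42, 16/21, 6/7, 1]
j=0 picked index 0: u0 ∈ [0, 3/14)
j=1 picked index 0: u0 ∈ [-1/8, 5/56)
j=2 picked index 1: u0 ∈ [-1/28, 3/28)
j=3 picked index 2: u0 ∈ [-1/56, 29/168)
j=4 picked index 2: u0 ∈ [-1/7, 1/21)
j=5 picked index 5: u0 ∈ [-5/168, 23/168)
j=6 picked index 5: u0 ∈ [-13/84, 1/84)
j=7 picked index 7: u0 ∈ [-1/56, 1/8)
intersection: [0, 1/84)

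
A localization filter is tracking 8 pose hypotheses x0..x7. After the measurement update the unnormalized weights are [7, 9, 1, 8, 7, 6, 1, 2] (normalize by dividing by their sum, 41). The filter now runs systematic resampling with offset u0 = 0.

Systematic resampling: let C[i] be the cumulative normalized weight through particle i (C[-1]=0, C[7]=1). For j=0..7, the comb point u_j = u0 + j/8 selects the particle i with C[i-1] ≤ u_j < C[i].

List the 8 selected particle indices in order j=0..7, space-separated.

C = [7/41, 16/41, 17/41, 25/41, 32/41, 38/41, 39/41, 1]
j=0: u_0=0 ∈ [0, 7/41) → index 0
j=1: u_1=1/8 ∈ [0, 7/41) → index 0
j=2: u_2=1/4 ∈ [7/41, 16/41) → index 1
j=3: u_3=3/8 ∈ [7/41, 16/41) → index 1
j=4: u_4=1/2 ∈ [17/41, 25/41) → index 3
j=5: u_5=5/8 ∈ [25/41, 32/41) → index 4
j=6: u_6=3/4 ∈ [25/41, 32/41) → index 4
j=7: u_7=7/8 ∈ [32/41, 38/41) → index 5

0 0 1 1 3 4 4 5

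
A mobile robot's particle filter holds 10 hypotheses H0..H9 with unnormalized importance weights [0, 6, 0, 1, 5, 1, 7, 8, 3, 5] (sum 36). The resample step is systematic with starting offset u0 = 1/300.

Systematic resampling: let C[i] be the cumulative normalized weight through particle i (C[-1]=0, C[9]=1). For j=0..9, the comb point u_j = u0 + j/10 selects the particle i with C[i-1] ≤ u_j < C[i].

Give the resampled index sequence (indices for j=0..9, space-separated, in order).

C = [0, 1/6, 1/6, 7/36, 1/3, 13/36, 5/9, 7/9, 31/36, 1]
j=0: u_0=1/300 ∈ [0, 1/6) → index 1
j=1: u_1=31/300 ∈ [0, 1/6) → index 1
j=2: u_2=61/300 ∈ [7/36, 1/3) → index 4
j=3: u_3=91/300 ∈ [7/36, 1/3) → index 4
j=4: u_4=121/300 ∈ [13/36, 5/9) → index 6
j=5: u_5=151/300 ∈ [13/36, 5/9) → index 6
j=6: u_6=181/300 ∈ [5/9, 7/9) → index 7
j=7: u_7=211/300 ∈ [5/9, 7/9) → index 7
j=8: u_8=241/300 ∈ [7/9, 31/36) → index 8
j=9: u_9=271/300 ∈ [31/36, 1) → index 9

1 1 4 4 6 6 7 7 8 9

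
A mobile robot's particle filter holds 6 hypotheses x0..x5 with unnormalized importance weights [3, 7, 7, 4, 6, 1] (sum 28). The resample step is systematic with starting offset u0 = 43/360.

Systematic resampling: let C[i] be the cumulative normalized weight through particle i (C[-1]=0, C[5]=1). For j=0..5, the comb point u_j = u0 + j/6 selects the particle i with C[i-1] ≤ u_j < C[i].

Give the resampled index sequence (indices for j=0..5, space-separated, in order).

C = [3/28, 5/14, 17/28, 3/4, 27/28, 1]
j=0: u_0=43/360 ∈ [3/28, 5/14) → index 1
j=1: u_1=103/360 ∈ [3/28, 5/14) → index 1
j=2: u_2=163/360 ∈ [5/14, 17/28) → index 2
j=3: u_3=223/360 ∈ [17/28, 3/4) → index 3
j=4: u_4=283/360 ∈ [3/4, 27/28) → index 4
j=5: u_5=343/360 ∈ [3/4, 27/28) → index 4

1 1 2 3 4 4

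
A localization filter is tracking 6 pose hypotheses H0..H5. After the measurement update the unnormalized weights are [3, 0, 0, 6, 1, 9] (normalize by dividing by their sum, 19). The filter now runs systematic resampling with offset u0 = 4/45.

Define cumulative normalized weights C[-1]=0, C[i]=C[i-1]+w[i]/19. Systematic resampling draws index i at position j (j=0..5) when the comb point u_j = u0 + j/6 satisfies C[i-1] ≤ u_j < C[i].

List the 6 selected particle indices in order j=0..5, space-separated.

C = [3/19, 3/19, 3/19, 9/19, 10/19, 1]
j=0: u_0=4/45 ∈ [0, 3/19) → index 0
j=1: u_1=23/90 ∈ [3/19, 9/19) → index 3
j=2: u_2=19/45 ∈ [3/19, 9/19) → index 3
j=3: u_3=53/90 ∈ [10/19, 1) → index 5
j=4: u_4=34/45 ∈ [10/19, 1) → index 5
j=5: u_5=83/90 ∈ [10/19, 1) → index 5

0 3 3 5 5 5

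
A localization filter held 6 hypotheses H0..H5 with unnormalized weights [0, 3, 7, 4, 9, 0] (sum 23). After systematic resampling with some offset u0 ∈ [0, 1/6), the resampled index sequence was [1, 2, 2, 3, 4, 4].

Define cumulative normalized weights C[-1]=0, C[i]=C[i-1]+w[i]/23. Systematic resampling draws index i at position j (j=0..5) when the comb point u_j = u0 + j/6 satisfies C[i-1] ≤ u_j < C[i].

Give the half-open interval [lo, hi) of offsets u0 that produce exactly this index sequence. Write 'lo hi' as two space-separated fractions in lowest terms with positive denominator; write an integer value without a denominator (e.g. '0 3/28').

0 7/69

C = [0, 3/23, 10/23, 14/23, 1, 1]
j=0 picked index 1: u0 ∈ [0, 3/23)
j=1 picked index 2: u0 ∈ [-5/138, 37/138)
j=2 picked index 2: u0 ∈ [-14/69, 7/69)
j=3 picked index 3: u0 ∈ [-3/46, 5/46)
j=4 picked index 4: u0 ∈ [-4/69, 1/3)
j=5 picked index 4: u0 ∈ [-31/138, 1/6)
intersection: [0, 7/69)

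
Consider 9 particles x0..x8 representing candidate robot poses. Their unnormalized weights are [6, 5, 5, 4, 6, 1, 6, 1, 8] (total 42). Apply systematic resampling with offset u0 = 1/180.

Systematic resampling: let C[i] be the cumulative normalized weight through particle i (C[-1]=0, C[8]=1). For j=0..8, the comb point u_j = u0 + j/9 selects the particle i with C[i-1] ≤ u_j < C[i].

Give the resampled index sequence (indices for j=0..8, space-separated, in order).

0 0 1 2 3 4 6 6 8

C = [1/7, 11/42, 8/21, 10/21, 13/21, 9/14, 11/14, 17/21, 1]
j=0: u_0=1/180 ∈ [0, 1/7) → index 0
j=1: u_1=7/60 ∈ [0, 1/7) → index 0
j=2: u_2=41/180 ∈ [1/7, 11/42) → index 1
j=3: u_3=61/180 ∈ [11/42, 8/21) → index 2
j=4: u_4=9/20 ∈ [8/21, 10/21) → index 3
j=5: u_5=101/180 ∈ [10/21, 13/21) → index 4
j=6: u_6=121/180 ∈ [9/14, 11/14) → index 6
j=7: u_7=47/60 ∈ [9/14, 11/14) → index 6
j=8: u_8=161/180 ∈ [17/21, 1) → index 8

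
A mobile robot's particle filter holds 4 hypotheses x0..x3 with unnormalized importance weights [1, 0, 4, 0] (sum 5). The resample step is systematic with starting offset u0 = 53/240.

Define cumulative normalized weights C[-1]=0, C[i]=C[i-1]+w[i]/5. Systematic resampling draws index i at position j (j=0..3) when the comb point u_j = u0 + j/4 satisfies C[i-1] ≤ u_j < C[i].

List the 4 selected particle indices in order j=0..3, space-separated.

2 2 2 2

C = [1/5, 1/5, 1, 1]
j=0: u_0=53/240 ∈ [1/5, 1) → index 2
j=1: u_1=113/240 ∈ [1/5, 1) → index 2
j=2: u_2=173/240 ∈ [1/5, 1) → index 2
j=3: u_3=233/240 ∈ [1/5, 1) → index 2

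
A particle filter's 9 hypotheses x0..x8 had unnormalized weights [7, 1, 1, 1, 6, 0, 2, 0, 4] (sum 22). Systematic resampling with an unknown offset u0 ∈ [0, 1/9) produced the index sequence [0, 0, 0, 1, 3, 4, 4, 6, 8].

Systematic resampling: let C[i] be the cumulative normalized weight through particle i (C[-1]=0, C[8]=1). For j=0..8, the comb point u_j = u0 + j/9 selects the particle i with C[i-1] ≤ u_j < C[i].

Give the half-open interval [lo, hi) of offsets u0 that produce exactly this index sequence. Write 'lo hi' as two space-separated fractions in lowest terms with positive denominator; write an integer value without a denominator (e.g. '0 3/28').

C = [7/22, 4/11, 9/22, 5/11, 8/11, 8/11, 9/11, 9/11, 1]
j=0 picked index 0: u0 ∈ [0, 7/22)
j=1 picked index 0: u0 ∈ [-1/9, 41/198)
j=2 picked index 0: u0 ∈ [-2/9, 19/198)
j=3 picked index 1: u0 ∈ [-1/66, 1/33)
j=4 picked index 3: u0 ∈ [-7/198, 1/99)
j=5 picked index 4: u0 ∈ [-10/99, 17/99)
j=6 picked index 4: u0 ∈ [-7/33, 2/33)
j=7 picked index 6: u0 ∈ [-5/99, 4/99)
j=8 picked index 8: u0 ∈ [-7/99, 1/9)
intersection: [0, 1/99)

0 1/99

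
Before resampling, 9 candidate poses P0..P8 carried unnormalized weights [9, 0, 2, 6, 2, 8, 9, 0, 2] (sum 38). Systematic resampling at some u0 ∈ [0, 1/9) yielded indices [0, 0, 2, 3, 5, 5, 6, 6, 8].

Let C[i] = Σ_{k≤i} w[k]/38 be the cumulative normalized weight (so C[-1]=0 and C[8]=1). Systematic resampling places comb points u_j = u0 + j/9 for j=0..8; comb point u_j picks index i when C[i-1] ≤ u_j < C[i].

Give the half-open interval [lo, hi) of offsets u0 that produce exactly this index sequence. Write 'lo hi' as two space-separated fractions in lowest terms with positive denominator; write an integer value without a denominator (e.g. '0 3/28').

C = [9/38, 9/38, 11/38, 17/38, 1/2, 27/38, 18/19, 18/19, 1]
j=0 picked index 0: u0 ∈ [0, 9/38)
j=1 picked index 0: u0 ∈ [-1/9, 43/342)
j=2 picked index 2: u0 ∈ [5/342, 23/342)
j=3 picked index 3: u0 ∈ [-5/114, 13/114)
j=4 picked index 5: u0 ∈ [1/18, 91/342)
j=5 picked index 5: u0 ∈ [-1/18, 53/342)
j=6 picked index 6: u0 ∈ [5/114, 16/57)
j=7 picked index 6: u0 ∈ [-23/342, 29/171)
j=8 picked index 8: u0 ∈ [10/171, 1/9)
intersection: [10/171, 23/342)

10/171 23/342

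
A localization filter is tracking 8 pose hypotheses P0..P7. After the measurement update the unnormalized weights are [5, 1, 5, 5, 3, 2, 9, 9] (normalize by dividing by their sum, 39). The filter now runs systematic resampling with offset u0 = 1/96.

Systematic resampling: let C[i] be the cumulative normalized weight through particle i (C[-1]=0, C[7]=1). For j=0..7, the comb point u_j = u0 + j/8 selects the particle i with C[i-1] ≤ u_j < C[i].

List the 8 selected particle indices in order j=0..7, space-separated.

0 1 2 3 5 6 6 7

C = [5/39, 2/13, 11/39, 16/39, 19/39, 7/13, 10/13, 1]
j=0: u_0=1/96 ∈ [0, 5/39) → index 0
j=1: u_1=13/96 ∈ [5/39, 2/13) → index 1
j=2: u_2=25/96 ∈ [2/13, 11/39) → index 2
j=3: u_3=37/96 ∈ [11/39, 16/39) → index 3
j=4: u_4=49/96 ∈ [19/39, 7/13) → index 5
j=5: u_5=61/96 ∈ [7/13, 10/13) → index 6
j=6: u_6=73/96 ∈ [7/13, 10/13) → index 6
j=7: u_7=85/96 ∈ [10/13, 1) → index 7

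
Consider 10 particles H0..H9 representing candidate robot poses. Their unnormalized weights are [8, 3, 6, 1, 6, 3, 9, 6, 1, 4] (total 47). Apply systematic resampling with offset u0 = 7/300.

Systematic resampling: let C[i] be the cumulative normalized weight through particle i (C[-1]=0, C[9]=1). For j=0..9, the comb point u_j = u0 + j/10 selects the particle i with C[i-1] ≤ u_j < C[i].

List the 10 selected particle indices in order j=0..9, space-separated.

C = [8/47, 11/47, 17/47, 18/47, 24/47, 27/47, 36/47, 42/47, 43/47, 1]
j=0: u_0=7/300 ∈ [0, 8/47) → index 0
j=1: u_1=37/300 ∈ [0, 8/47) → index 0
j=2: u_2=67/300 ∈ [8/47, 11/47) → index 1
j=3: u_3=97/300 ∈ [11/47, 17/47) → index 2
j=4: u_4=127/300 ∈ [18/47, 24/47) → index 4
j=5: u_5=157/300 ∈ [24/47, 27/47) → index 5
j=6: u_6=187/300 ∈ [27/47, 36/47) → index 6
j=7: u_7=217/300 ∈ [27/47, 36/47) → index 6
j=8: u_8=247/300 ∈ [36/47, 42/47) → index 7
j=9: u_9=277/300 ∈ [43/47, 1) → index 9

0 0 1 2 4 5 6 6 7 9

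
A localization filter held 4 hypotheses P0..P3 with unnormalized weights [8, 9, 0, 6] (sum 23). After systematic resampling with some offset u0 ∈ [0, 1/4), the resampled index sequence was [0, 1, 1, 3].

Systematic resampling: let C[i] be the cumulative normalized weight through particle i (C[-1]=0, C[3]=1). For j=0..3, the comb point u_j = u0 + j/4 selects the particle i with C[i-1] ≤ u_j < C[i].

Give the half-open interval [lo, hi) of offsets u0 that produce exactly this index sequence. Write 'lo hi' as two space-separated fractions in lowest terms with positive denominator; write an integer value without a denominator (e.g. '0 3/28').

9/92 11/46

C = [8/23, 17/23, 17/23, 1]
j=0 picked index 0: u0 ∈ [0, 8/23)
j=1 picked index 1: u0 ∈ [9/92, 45/92)
j=2 picked index 1: u0 ∈ [-7/46, 11/46)
j=3 picked index 3: u0 ∈ [-1/92, 1/4)
intersection: [9/92, 11/46)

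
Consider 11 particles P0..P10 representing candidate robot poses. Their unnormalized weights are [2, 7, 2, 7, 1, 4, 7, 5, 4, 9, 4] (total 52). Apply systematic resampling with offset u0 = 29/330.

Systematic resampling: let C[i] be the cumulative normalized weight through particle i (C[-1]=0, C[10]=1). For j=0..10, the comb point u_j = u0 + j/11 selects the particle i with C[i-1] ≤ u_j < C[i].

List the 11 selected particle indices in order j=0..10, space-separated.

1 2 3 4 6 6 7 8 9 9 10

C = [1/26, 9/52, 11/52, 9/26, 19/52, 23/52, 15/26, 35/52, 3/4, 12/13, 1]
j=0: u_0=29/330 ∈ [1/26, 9/52) → index 1
j=1: u_1=59/330 ∈ [9/52, 11/52) → index 2
j=2: u_2=89/330 ∈ [11/52, 9/26) → index 3
j=3: u_3=119/330 ∈ [9/26, 19/52) → index 4
j=4: u_4=149/330 ∈ [23/52, 15/26) → index 6
j=5: u_5=179/330 ∈ [23/52, 15/26) → index 6
j=6: u_6=19/30 ∈ [15/26, 35/52) → index 7
j=7: u_7=239/330 ∈ [35/52, 3/4) → index 8
j=8: u_8=269/330 ∈ [3/4, 12/13) → index 9
j=9: u_9=299/330 ∈ [3/4, 12/13) → index 9
j=10: u_10=329/330 ∈ [12/13, 1) → index 10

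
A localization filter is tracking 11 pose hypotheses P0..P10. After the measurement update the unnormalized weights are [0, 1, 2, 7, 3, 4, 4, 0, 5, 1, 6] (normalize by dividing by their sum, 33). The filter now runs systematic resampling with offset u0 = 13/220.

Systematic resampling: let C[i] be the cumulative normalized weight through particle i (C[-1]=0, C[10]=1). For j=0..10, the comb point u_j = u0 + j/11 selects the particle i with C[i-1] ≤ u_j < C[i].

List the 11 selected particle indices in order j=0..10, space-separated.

2 3 3 4 5 5 6 8 8 10 10

C = [0, 1/33, 1/11, 10/33, 13/33, 17/33, 7/11, 7/11, 26/33, 9/11, 1]
j=0: u_0=13/220 ∈ [1/33, 1/11) → index 2
j=1: u_1=3/20 ∈ [1/11, 10/33) → index 3
j=2: u_2=53/220 ∈ [1/11, 10/33) → index 3
j=3: u_3=73/220 ∈ [10/33, 13/33) → index 4
j=4: u_4=93/220 ∈ [13/33, 17/33) → index 5
j=5: u_5=113/220 ∈ [13/33, 17/33) → index 5
j=6: u_6=133/220 ∈ [17/33, 7/11) → index 6
j=7: u_7=153/220 ∈ [7/11, 26/33) → index 8
j=8: u_8=173/220 ∈ [7/11, 26/33) → index 8
j=9: u_9=193/220 ∈ [9/11, 1) → index 10
j=10: u_10=213/220 ∈ [9/11, 1) → index 10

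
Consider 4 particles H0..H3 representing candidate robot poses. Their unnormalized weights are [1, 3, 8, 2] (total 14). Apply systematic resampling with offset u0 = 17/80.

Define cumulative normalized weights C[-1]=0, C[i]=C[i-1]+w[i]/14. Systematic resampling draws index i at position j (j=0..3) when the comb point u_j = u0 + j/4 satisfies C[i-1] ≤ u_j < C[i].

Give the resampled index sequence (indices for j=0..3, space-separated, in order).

1 2 2 3

C = [1/14, 2/7, 6/7, 1]
j=0: u_0=17/80 ∈ [1/14, 2/7) → index 1
j=1: u_1=37/80 ∈ [2/7, 6/7) → index 2
j=2: u_2=57/80 ∈ [2/7, 6/7) → index 2
j=3: u_3=77/80 ∈ [6/7, 1) → index 3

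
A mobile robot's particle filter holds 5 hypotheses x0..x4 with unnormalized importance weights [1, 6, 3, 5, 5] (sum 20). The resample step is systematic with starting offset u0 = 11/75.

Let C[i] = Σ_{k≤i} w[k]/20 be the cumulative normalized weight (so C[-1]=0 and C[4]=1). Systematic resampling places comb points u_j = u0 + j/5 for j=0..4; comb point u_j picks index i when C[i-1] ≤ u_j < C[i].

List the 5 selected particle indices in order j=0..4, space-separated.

C = [1/20, 7/20, 1/2, 3/4, 1]
j=0: u_0=11/75 ∈ [1/20, 7/20) → index 1
j=1: u_1=26/75 ∈ [1/20, 7/20) → index 1
j=2: u_2=41/75 ∈ [1/2, 3/4) → index 3
j=3: u_3=56/75 ∈ [1/2, 3/4) → index 3
j=4: u_4=71/75 ∈ [3/4, 1) → index 4

1 1 3 3 4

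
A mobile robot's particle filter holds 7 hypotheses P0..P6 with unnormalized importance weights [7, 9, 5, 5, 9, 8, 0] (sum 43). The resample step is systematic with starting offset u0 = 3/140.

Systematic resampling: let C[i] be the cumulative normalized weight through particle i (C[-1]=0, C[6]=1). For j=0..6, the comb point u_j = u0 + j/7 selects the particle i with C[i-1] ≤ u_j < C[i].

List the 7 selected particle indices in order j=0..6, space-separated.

0 1 1 2 3 4 5

C = [7/43, 16/43, 21/43, 26/43, 35/43, 1, 1]
j=0: u_0=3/140 ∈ [0, 7/43) → index 0
j=1: u_1=23/140 ∈ [7/43, 16/43) → index 1
j=2: u_2=43/140 ∈ [7/43, 16/43) → index 1
j=3: u_3=9/20 ∈ [16/43, 21/43) → index 2
j=4: u_4=83/140 ∈ [21/43, 26/43) → index 3
j=5: u_5=103/140 ∈ [26/43, 35/43) → index 4
j=6: u_6=123/140 ∈ [35/43, 1) → index 5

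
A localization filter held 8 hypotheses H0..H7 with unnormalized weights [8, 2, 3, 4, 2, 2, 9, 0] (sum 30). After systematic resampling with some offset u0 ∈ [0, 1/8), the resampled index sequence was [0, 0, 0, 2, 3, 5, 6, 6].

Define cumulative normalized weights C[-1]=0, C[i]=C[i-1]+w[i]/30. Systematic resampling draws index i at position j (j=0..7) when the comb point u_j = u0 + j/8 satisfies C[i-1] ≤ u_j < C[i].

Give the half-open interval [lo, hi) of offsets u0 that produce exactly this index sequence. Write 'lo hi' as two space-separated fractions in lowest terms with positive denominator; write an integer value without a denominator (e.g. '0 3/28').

1/120 1/60

C = [4/15, 1/3, 13/30, 17/30, 19/30, 7/10, 1, 1]
j=0 picked index 0: u0 ∈ [0, 4/15)
j=1 picked index 0: u0 ∈ [-1/8, 17/120)
j=2 picked index 0: u0 ∈ [-1/4, 1/60)
j=3 picked index 2: u0 ∈ [-1/24, 7/120)
j=4 picked index 3: u0 ∈ [-1/15, 1/15)
j=5 picked index 5: u0 ∈ [1/120, 3/40)
j=6 picked index 6: u0 ∈ [-1/20, 1/4)
j=7 picked index 6: u0 ∈ [-7/40, 1/8)
intersection: [1/120, 1/60)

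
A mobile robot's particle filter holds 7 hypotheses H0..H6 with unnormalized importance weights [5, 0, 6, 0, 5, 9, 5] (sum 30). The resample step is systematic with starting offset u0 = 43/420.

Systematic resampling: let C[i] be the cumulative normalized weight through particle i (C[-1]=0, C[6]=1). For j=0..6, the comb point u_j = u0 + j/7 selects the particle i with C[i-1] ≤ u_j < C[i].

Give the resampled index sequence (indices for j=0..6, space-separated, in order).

C = [1/6, 1/6, 11/30, 11/30, 8/15, 5/6, 1]
j=0: u_0=43/420 ∈ [0, 1/6) → index 0
j=1: u_1=103/420 ∈ [1/6, 11/30) → index 2
j=2: u_2=163/420 ∈ [11/30, 8/15) → index 4
j=3: u_3=223/420 ∈ [11/30, 8/15) → index 4
j=4: u_4=283/420 ∈ [8/15, 5/6) → index 5
j=5: u_5=49/60 ∈ [8/15, 5/6) → index 5
j=6: u_6=403/420 ∈ [5/6, 1) → index 6

0 2 4 4 5 5 6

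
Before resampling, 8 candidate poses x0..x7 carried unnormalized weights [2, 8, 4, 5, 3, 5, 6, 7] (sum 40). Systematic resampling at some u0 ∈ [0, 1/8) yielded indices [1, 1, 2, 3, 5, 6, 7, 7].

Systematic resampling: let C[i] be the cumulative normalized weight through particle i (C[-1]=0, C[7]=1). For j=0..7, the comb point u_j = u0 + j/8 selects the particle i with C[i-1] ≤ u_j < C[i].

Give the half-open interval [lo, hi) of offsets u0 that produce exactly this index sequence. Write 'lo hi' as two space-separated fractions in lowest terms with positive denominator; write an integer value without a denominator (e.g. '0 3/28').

3/40 1/10

C = [1/20, 1/4, 7/20, 19/40, 11/20, 27/40, 33/40, 1]
j=0 picked index 1: u0 ∈ [1/20, 1/4)
j=1 picked index 1: u0 ∈ [-3/40, 1/8)
j=2 picked index 2: u0 ∈ [0, 1/10)
j=3 picked index 3: u0 ∈ [-1/40, 1/10)
j=4 picked index 5: u0 ∈ [1/20, 7/40)
j=5 picked index 6: u0 ∈ [1/20, 1/5)
j=6 picked index 7: u0 ∈ [3/40, 1/4)
j=7 picked index 7: u0 ∈ [-1/20, 1/8)
intersection: [3/40, 1/10)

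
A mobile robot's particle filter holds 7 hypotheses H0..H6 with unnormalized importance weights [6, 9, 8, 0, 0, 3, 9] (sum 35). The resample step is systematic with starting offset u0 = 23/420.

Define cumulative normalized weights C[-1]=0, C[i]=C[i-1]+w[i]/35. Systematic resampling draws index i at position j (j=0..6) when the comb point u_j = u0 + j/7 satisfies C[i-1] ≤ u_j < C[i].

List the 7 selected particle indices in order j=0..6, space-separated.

C = [6/35, 3/7, 23/35, 23/35, 23/35, 26/35, 1]
j=0: u_0=23/420 ∈ [0, 6/35) → index 0
j=1: u_1=83/420 ∈ [6/35, 3/7) → index 1
j=2: u_2=143/420 ∈ [6/35, 3/7) → index 1
j=3: u_3=29/60 ∈ [3/7, 23/35) → index 2
j=4: u_4=263/420 ∈ [3/7, 23/35) → index 2
j=5: u_5=323/420 ∈ [26/35, 1) → index 6
j=6: u_6=383/420 ∈ [26/35, 1) → index 6

0 1 1 2 2 6 6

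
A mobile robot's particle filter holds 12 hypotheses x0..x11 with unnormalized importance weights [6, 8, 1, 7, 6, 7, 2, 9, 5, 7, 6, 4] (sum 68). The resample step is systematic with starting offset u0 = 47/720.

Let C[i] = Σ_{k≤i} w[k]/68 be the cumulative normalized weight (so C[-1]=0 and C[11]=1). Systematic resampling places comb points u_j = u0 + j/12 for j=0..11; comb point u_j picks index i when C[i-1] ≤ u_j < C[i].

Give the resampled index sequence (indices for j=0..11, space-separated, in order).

0 1 3 3 4 5 7 7 8 9 10 11

C = [3/34, 7/34, 15/68, 11/34, 7/17, 35/68, 37/68, 23/34, 3/4, 29/34, 16/17, 1]
j=0: u_0=47/720 ∈ [0, 3/34) → index 0
j=1: u_1=107/720 ∈ [3/34, 7/34) → index 1
j=2: u_2=167/720 ∈ [15/68, 11/34) → index 3
j=3: u_3=227/720 ∈ [15/68, 11/34) → index 3
j=4: u_4=287/720 ∈ [11/34, 7/17) → index 4
j=5: u_5=347/720 ∈ [7/17, 35/68) → index 5
j=6: u_6=407/720 ∈ [37/68, 23/34) → index 7
j=7: u_7=467/720 ∈ [37/68, 23/34) → index 7
j=8: u_8=527/720 ∈ [23/34, 3/4) → index 8
j=9: u_9=587/720 ∈ [3/4, 29/34) → index 9
j=10: u_10=647/720 ∈ [29/34, 16/17) → index 10
j=11: u_11=707/720 ∈ [16/17, 1) → index 11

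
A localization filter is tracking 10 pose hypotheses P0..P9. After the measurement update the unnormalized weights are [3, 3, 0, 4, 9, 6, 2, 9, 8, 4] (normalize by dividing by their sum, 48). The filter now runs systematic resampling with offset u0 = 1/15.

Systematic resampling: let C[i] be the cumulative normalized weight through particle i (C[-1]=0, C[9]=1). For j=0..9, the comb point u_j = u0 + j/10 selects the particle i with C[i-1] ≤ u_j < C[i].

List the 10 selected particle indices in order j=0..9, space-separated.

1 3 4 4 5 7 7 8 8 9

C = [1/16, 1/8, 1/8, 5/24, 19/48, 25/48, 9/16, 3/4, 11/12, 1]
j=0: u_0=1/15 ∈ [1/16, 1/8) → index 1
j=1: u_1=1/6 ∈ [1/8, 5/24) → index 3
j=2: u_2=4/15 ∈ [5/24, 19/48) → index 4
j=3: u_3=11/30 ∈ [5/24, 19/48) → index 4
j=4: u_4=7/15 ∈ [19/48, 25/48) → index 5
j=5: u_5=17/30 ∈ [9/16, 3/4) → index 7
j=6: u_6=2/3 ∈ [9/16, 3/4) → index 7
j=7: u_7=23/30 ∈ [3/4, 11/12) → index 8
j=8: u_8=13/15 ∈ [3/4, 11/12) → index 8
j=9: u_9=29/30 ∈ [11/12, 1) → index 9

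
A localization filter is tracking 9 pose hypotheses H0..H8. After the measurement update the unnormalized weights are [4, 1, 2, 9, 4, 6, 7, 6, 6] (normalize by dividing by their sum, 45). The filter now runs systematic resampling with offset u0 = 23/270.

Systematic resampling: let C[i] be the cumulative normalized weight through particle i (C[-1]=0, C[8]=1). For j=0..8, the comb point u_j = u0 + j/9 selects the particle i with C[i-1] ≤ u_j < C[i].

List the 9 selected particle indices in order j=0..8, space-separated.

C = [4/45, 1/9, 7/45, 16/45, 4/9, 26/45, 11/15, 13/15, 1]
j=0: u_0=23/270 ∈ [0, 4/45) → index 0
j=1: u_1=53/270 ∈ [7/45, 16/45) → index 3
j=2: u_2=83/270 ∈ [7/45, 16/45) → index 3
j=3: u_3=113/270 ∈ [16/45, 4/9) → index 4
j=4: u_4=143/270 ∈ [4/9, 26/45) → index 5
j=5: u_5=173/270 ∈ [26/45, 11/15) → index 6
j=6: u_6=203/270 ∈ [11/15, 13/15) → index 7
j=7: u_7=233/270 ∈ [11/15, 13/15) → index 7
j=8: u_8=263/270 ∈ [13/15, 1) → index 8

0 3 3 4 5 6 7 7 8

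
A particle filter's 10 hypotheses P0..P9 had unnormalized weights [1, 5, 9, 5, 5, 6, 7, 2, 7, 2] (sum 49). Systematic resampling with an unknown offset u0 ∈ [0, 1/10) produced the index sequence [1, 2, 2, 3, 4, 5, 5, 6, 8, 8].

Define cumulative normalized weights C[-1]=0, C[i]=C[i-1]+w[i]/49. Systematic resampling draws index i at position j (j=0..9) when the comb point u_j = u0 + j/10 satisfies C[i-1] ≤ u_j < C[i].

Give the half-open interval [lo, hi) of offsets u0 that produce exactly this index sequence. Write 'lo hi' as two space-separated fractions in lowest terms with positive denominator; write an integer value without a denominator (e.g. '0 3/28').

11/490 8/245

C = [1/49, 6/49, 15/49, 20/49, 25/49, 31/49, 38/49, 40/49, 47/49, 1]
j=0 picked index 1: u0 ∈ [1/49, 6/49)
j=1 picked index 2: u0 ∈ [11/490, 101/490)
j=2 picked index 2: u0 ∈ [-19/245, 26/245)
j=3 picked index 3: u0 ∈ [3/490, 53/490)
j=4 picked index 4: u0 ∈ [2/245, 27/245)
j=5 picked index 5: u0 ∈ [1/98, 13/98)
j=6 picked index 5: u0 ∈ [-22/245, 8/245)
j=7 picked index 6: u0 ∈ [-33/490, 37/490)
j=8 picked index 8: u0 ∈ [4/245, 39/245)
j=9 picked index 8: u0 ∈ [-41/490, 29/490)
intersection: [11/490, 8/245)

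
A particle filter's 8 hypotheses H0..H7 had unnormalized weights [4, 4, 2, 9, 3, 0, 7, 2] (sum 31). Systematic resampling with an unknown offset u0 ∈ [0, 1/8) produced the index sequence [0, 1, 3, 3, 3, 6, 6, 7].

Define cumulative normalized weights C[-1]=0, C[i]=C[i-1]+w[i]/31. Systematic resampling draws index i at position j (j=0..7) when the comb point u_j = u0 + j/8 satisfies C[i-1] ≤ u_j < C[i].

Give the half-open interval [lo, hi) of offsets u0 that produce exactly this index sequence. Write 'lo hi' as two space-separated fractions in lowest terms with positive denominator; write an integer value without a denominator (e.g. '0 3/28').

C = [4/31, 8/31, 10/31, 19/31, 22/31, 22/31, 29/31, 1]
j=0 picked index 0: u0 ∈ [0, 4/31)
j=1 picked index 1: u0 ∈ [1/248, 33/248)
j=2 picked index 3: u0 ∈ [9/124, 45/124)
j=3 picked index 3: u0 ∈ [-13/248, 59/248)
j=4 picked index 3: u0 ∈ [-11/62, 7/62)
j=5 picked index 6: u0 ∈ [21/248, 77/248)
j=6 picked index 6: u0 ∈ [-5/124, 23/124)
j=7 picked index 7: u0 ∈ [15/248, 1/8)
intersection: [21/248, 7/62)

21/248 7/62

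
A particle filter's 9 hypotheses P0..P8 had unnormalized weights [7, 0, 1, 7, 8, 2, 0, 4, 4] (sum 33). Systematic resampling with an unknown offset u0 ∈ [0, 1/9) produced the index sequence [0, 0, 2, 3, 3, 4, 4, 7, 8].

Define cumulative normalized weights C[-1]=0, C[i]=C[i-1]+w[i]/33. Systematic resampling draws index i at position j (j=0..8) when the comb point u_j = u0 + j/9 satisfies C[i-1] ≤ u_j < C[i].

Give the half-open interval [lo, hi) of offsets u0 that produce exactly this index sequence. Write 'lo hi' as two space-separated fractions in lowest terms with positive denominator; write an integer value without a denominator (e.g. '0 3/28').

0 1/99

C = [7/33, 7/33, 8/33, 5/11, 23/33, 25/33, 25/33, 29/33, 1]
j=0 picked index 0: u0 ∈ [0, 7/33)
j=1 picked index 0: u0 ∈ [-1/9, 10/99)
j=2 picked index 2: u0 ∈ [-1/99, 2/99)
j=3 picked index 3: u0 ∈ [-1/11, 4/33)
j=4 picked index 3: u0 ∈ [-20/99, 1/99)
j=5 picked index 4: u0 ∈ [-10/99, 14/99)
j=6 picked index 4: u0 ∈ [-7/33, 1/33)
j=7 picked index 7: u0 ∈ [-2/99, 10/99)
j=8 picked index 8: u0 ∈ [-1/99, 1/9)
intersection: [0, 1/99)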